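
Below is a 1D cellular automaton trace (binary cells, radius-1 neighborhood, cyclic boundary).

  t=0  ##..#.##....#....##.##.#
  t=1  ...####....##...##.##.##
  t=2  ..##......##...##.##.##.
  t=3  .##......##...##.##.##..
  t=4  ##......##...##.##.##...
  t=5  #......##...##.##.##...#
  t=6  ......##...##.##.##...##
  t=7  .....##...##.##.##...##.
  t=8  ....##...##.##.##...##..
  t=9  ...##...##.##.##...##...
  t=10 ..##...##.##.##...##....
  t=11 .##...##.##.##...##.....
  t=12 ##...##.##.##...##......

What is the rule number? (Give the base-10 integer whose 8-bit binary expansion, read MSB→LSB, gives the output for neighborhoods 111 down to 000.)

  nb ###: next=.  (t=0,i=0, bit7=0)
  nb ##.: next=.  (t=0,i=1, bit6=0)
  nb #.#: next=#  (t=0,i=5, bit5=1)
  nb #..: next=.  (t=0,i=2, bit4=0)
  nb .##: next=#  (t=0,i=6, bit3=1)
  nb .#.: next=#  (t=0,i=4, bit2=1)
  nb ..#: next=#  (t=0,i=3, bit1=1)
  nb ...: next=.  (t=0,i=9, bit0=0)
  bits 00101110 = 46

46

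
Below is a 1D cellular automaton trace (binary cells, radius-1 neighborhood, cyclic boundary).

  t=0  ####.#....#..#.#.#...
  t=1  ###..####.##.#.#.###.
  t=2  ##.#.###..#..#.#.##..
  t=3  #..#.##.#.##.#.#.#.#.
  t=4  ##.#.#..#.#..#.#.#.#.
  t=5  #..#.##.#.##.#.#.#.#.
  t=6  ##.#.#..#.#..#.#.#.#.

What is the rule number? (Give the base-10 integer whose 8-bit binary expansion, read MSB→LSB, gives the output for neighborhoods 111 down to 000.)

  [7] ### => #  t=0,i=1
  [6] ##. => .  t=0,i=3
  [5] #.# => .  t=0,i=4
  [4] #.. => #  t=0,i=6
  [3] .## => #  t=0,i=0
  [2] .#. => #  t=0,i=5
  [1] ..# => .  t=0,i=9
  [0] ... => #  t=0,i=7
  bits 10011101 = 157

157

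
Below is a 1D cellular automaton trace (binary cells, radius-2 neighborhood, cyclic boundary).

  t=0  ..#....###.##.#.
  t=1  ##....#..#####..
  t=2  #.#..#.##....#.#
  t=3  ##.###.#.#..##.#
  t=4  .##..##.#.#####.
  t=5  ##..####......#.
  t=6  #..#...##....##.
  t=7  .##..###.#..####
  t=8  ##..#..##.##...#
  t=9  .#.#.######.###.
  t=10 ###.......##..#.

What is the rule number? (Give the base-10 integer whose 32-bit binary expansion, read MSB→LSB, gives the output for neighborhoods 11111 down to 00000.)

  nb #####: next=.  (t=1,i=11, bit31=0)
  nb ####.: next=.  (t=1,i=12, bit30=0)
  nb ###.#: next=#  (t=0,i=9, bit29=1)
  nb ###..: next=#  (t=1,i=13, bit28=1)
  nb ##.##: next=#  (t=0,i=10, bit27=1)
  nb ##.#.: next=#  (t=0,i=13, bit26=1)
  nb ##..#: next=.  (t=1,i=14, bit25=0)
  nb ##...: next=#  (t=1,i=2, bit24=1)
  nb #.###: next=.  (t=3,i=3, bit23=0)
  nb #.##.: next=#  (t=0,i=11, bit22=1)
  nb #.#.#: next=.  (t=3,i=7, bit21=0)
  nb #.#..: next=.  (t=0,i=14, bit20=0)
  nb #..##: next=#  (t=1,i=8, bit19=1)
  nb #..#.: next=#  (t=2,i=4, bit18=1)
  nb #...#: next=#  (t=0,i=0, bit17=1)
  nb #....: next=.  (t=0,i=4, bit16=0)
  nb .####: next=.  (t=1,i=10, bit15=0)
  nb .###.: next=.  (t=0,i=8, bit14=0)
  nb .##.#: next=#  (t=0,i=12, bit13=1)
  nb .##..: next=.  (t=1,i=1, bit12=0)
  nb .#.##: next=.  (t=2,i=6, bit11=0)
  nb .#.#.: next=#  (t=3,i=8, bit10=1)
  nb .#..#: next=#  (t=1,i=7, bit9=1)
  nb .#...: next=.  (t=0,i=3, bit8=0)
  nb ..###: next=.  (t=0,i=7, bit7=0)
  nb ..##.: next=#  (t=1,i=0, bit6=1)
  nb ..#.#: next=#  (t=2,i=5, bit5=1)
  nb ..#..: next=.  (t=0,i=2, bit4=0)
  nb ...##: next=#  (t=0,i=6, bit3=1)
  nb ...#.: next=#  (t=0,i=1, bit2=1)
  nb ....#: next=.  (t=0,i=5, bit1=0)
  nb .....: next=.  (t=5,i=10, bit0=0)
  bits 00111101010011100010011001101100 = 1028531820

1028531820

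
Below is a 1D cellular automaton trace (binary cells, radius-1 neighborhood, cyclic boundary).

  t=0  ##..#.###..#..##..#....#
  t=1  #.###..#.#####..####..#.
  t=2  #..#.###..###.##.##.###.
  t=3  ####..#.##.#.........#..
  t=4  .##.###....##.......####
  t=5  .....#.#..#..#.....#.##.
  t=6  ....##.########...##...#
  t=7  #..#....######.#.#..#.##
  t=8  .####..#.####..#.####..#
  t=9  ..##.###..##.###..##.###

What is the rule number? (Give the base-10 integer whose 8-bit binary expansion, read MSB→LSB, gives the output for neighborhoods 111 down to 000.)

150

  ### -> #   bit 7 = 1  t=0,i=0
  ##. -> .   bit 6 = 0  t=0,i=1
  #.# -> .   bit 5 = 0  t=0,i=5
  #.. -> #   bit 4 = 1  t=0,i=2
  .## -> .   bit 3 = 0  t=0,i=6
  .#. -> #   bit 2 = 1  t=0,i=4
  ..# -> #   bit 1 = 1  t=0,i=3
  ... -> .   bit 0 = 0  t=0,i=20
  bits 10010110 = 150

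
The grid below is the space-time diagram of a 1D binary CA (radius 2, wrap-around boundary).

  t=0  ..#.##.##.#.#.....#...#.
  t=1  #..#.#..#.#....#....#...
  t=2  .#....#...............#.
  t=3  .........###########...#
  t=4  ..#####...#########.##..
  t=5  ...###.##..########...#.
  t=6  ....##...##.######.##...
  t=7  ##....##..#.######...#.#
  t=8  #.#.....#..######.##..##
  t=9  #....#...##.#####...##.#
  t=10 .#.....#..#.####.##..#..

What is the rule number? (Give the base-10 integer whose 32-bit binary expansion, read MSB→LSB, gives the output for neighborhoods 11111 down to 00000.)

  ##### -> #   bit 31 = 1  t=3,i=11
  ####. -> #   bit 30 = 1  t=3,i=18
  ###.# -> #   bit 29 = 1  t=4,i=18
  ###.. -> .   bit 28 = 0  t=3,i=19
  ##.## -> .   bit 27 = 0  t=0,i=6
  ##.#. -> .   bit 26 = 0  t=0,i=9
  ##..# -> #   bit 25 = 1  t=5,i=9
  ##... -> #   bit 24 = 1  t=3,i=20
  #.### -> #   bit 23 = 1  t=6,i=12
  #.##. -> .   bit 22 = 0  t=0,i=4
  #.#.# -> #   bit 21 = 1  t=0,i=10
  #.#.. -> .   bit 20 = 0  t=0,i=12
  #..## -> #   bit 19 = 1  t=5,i=10
  #..#. -> .   bit 18 = 0  t=1,i=2
  #...# -> #   bit 17 = 1  t=0,i=0
  #.... -> .   bit 16 = 0  t=0,i=14
  .#### -> #   bit 15 = 1  t=3,i=10
  .###. -> #   bit 14 = 1  t=5,i=4
  .##.# -> #   bit 13 = 1  t=0,i=5
  .##.. -> .   bit 12 = 0  t=4,i=21
  .#.## -> #   bit 11 = 1  t=0,i=3
  .#.#. -> .   bit 10 = 0  t=0,i=11
  .#..# -> #   bit 9 = 1  t=1,i=1
  .#... -> .   bit 8 = 0  t=0,i=13
  ..### -> .   bit 7 = 0  t=3,i=9
  ..##. -> .   bit 6 = 0  t=6,i=4
  ..#.# -> .   bit 5 = 0  t=0,i=2
  ..#.. -> .   bit 4 = 0  t=0,i=18
  ...## -> .   bit 3 = 0  t=3,i=8
  ...#. -> .   bit 2 = 0  t=0,i=1
  ....# -> .   bit 1 = 0  t=0,i=16
  ..... -> #   bit 0 = 1  t=0,i=15
  bits 11100011101010101110101000000001 = 3819629057

3819629057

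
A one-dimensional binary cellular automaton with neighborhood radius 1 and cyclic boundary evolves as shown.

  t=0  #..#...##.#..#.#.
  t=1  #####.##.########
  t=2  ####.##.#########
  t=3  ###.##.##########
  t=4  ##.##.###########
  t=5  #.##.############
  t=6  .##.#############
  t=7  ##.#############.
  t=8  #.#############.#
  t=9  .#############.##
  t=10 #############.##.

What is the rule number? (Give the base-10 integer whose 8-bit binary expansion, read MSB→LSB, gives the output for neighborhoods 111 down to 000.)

  ###|#  b7=1 t=1,i=0
  ##.|.  b6=0 t=0,i=8
  #.#|#  b5=1 t=0,i=9
  #..|#  b4=1 t=0,i=1
  .##|#  b3=1 t=0,i=7
  .#.|#  b2=1 t=0,i=0
  ..#|#  b1=1 t=0,i=2
  ...|.  b0=0 t=0,i=5
  bits 10111110 = 190

190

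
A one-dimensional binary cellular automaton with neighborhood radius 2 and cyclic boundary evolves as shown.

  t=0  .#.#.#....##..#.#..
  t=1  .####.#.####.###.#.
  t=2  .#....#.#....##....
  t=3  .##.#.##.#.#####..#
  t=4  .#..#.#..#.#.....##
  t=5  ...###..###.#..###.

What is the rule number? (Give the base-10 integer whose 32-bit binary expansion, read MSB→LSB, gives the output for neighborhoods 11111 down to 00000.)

  nb #####: next=.  (t=3,i=13, bit31=0)
  nb ####.: next=.  (t=1,i=3, bit30=0)
  nb ###.#: next=.  (t=1,i=4, bit29=0)
  nb ###..: next=.  (t=3,i=15, bit28=0)
  nb ##.##: next=.  (t=1,i=12, bit27=0)
  nb ##.#.: next=.  (t=1,i=5, bit26=0)
  nb ##..#: next=.  (t=0,i=12, bit25=0)
  nb ##...: next=#  (t=2,i=15, bit24=1)
  nb #.###: next=#  (t=1,i=8, bit23=1)
  nb #.##.: next=#  (t=3,i=1, bit22=1)
  nb #.#.#: next=#  (t=0,i=3, bit21=1)
  nb #.#..: next=.  (t=0,i=5, bit20=0)
  nb #..##: next=.  (t=1,i=0, bit19=0)
  nb #..#.: next=#  (t=0,i=13, bit18=1)
  nb #...#: next=.  (t=0,i=18, bit17=0)
  nb #....: next=.  (t=0,i=7, bit16=0)
  nb .####: next=.  (t=1,i=2, bit15=0)
  nb .###.: next=#  (t=1,i=14, bit14=1)
  nb .##.#: next=.  (t=3,i=2, bit13=0)
  nb .##..: next=#  (t=0,i=11, bit12=1)
  nb .#.##: next=.  (t=1,i=7, bit11=0)
  nb .#.#.: next=#  (t=0,i=2, bit10=1)
  nb .#..#: next=.  (t=1,i=18, bit9=0)
  nb .#...: next=#  (t=0,i=6, bit8=1)
  nb ..###: next=#  (t=1,i=1, bit7=1)
  nb ..##.: next=#  (t=0,i=10, bit6=1)
  nb ..#.#: next=#  (t=0,i=1, bit5=1)
  nb ..#..: next=#  (t=2,i=1, bit4=1)
  nb ...##: next=#  (t=0,i=9, bit3=1)
  nb ...#.: next=.  (t=0,i=0, bit2=0)
  nb ....#: next=#  (t=0,i=8, bit1=1)
  nb .....: next=.  (t=2,i=17, bit0=0)
  bits 00000001111001000101010111111010 = 31741434

31741434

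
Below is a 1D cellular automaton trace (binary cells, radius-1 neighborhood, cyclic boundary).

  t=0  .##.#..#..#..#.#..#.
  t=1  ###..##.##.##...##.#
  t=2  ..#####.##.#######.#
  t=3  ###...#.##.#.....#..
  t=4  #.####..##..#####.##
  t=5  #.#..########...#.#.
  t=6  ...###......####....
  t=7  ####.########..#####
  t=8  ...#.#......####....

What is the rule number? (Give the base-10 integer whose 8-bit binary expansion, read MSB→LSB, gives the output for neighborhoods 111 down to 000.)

91

  ###|.  b7=0 t=1,i=0
  ##.|#  b6=1 t=0,i=2
  #.#|.  b5=0 t=0,i=3
  #..|#  b4=1 t=0,i=5
  .##|#  b3=1 t=0,i=1
  .#.|.  b2=0 t=0,i=4
  ..#|#  b1=1 t=0,i=0
  ...|#  b0=1 t=1,i=14
  bits 01011011 = 91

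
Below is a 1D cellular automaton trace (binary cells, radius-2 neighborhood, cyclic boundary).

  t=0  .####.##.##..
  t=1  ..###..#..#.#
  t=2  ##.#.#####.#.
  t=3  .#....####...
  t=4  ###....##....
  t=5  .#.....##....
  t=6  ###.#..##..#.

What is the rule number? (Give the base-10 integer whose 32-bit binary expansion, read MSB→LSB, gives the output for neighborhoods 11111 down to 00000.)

  #####|#  b31=1 t=2,i=7
  ####.|#  b30=1 t=0,i=3
  ###.#|#  b29=1 t=0,i=4
  ###..|.  b28=0 t=1,i=4
  ##.##|.  b27=0 t=0,i=5
  ##.#.|.  b26=0 t=2,i=2
  ##..#|#  b25=1 t=1,i=5
  ##...|.  b24=0 t=0,i=11
  #.###|.  b23=0 t=2,i=5
  #.##.|.  b22=0 t=0,i=6
  #.#.#|.  b21=0 t=2,i=3
  #.#..|.  b20=0 t=1,i=12
  #..##|#  b19=1 t=1,i=1
  #..#.|#  b18=1 t=1,i=6
  #...#|#  b17=1 t=0,i=12
  #....|.  b16=0 t=3,i=3
  .####|#  b15=1 t=0,i=2
  .###.|#  b14=1 t=1,i=3
  .##.#|#  b13=1 t=0,i=7
  .##..|#  b12=1 t=0,i=10
  .#.##|.  b11=0 t=2,i=4
  .#.#.|#  b10=1 t=1,i=11
  .#..#|#  b9=1 t=1,i=0
  .#...|#  b8=1 t=3,i=2
  ..###|.  b7=0 t=0,i=1
  ..##.|#  b6=1 t=4,i=7
  ..#.#|.  b5=0 t=1,i=10
  ..#..|#  b4=1 t=1,i=7
  ...##|.  b3=0 t=0,i=0
  ...#.|#  b2=1 t=3,i=0
  ....#|.  b1=0 t=3,i=4
  .....|#  b0=1 t=5,i=4
  bits 11100010000011101111011101010101 = 3792631637

3792631637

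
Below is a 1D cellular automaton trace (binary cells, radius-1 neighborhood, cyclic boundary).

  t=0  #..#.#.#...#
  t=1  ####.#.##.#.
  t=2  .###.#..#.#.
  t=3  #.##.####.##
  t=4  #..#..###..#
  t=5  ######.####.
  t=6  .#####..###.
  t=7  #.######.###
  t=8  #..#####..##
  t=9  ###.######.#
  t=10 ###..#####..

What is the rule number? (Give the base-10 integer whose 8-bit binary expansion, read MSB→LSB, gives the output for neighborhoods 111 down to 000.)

  ### -> #   bit 7 = 1  t=1,i=1
  ##. -> #   bit 6 = 1  t=0,i=0
  #.# -> .   bit 5 = 0  t=0,i=4
  #.. -> #   bit 4 = 1  t=0,i=1
  .## -> .   bit 3 = 0  t=0,i=11
  .#. -> #   bit 2 = 1  t=0,i=3
  ..# -> #   bit 1 = 1  t=0,i=2
  ... -> .   bit 0 = 0  t=0,i=9
  bits 11010110 = 214

214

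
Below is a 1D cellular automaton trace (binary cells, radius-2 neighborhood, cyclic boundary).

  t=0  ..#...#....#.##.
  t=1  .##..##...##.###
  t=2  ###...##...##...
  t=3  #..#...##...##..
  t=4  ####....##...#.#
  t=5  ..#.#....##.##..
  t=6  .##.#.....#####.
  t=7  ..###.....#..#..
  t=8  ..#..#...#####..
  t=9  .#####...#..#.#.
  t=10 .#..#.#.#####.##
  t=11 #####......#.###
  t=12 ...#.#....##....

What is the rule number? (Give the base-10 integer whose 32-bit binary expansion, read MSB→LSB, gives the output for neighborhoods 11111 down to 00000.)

  #####|.  b31=0 t=4,i=1
  ####.|#  b30=1 t=4,i=2
  ###.#|.  b29=0 t=1,i=15
  ###..|.  b28=0 t=2,i=2
  ##.##|#  b27=1 t=1,i=0
  ##.#.|#  b26=1 t=6,i=3
  ##..#|.  b25=0 t=1,i=3
  ##...|#  b24=1 t=0,i=15
  #.###|.  b23=0 t=1,i=13
  #.##.|#  b22=1 t=0,i=13
  #.#.#|.  b21=0 t=10,i=6
  #.#..|#  b20=1 t=5,i=4
  #..##|.  b19=0 t=1,i=4
  #..#.|#  b18=1 t=3,i=2
  #...#|.  b17=0 t=0,i=0
  #....|.  b16=0 t=0,i=8
  .####|.  b15=0 t=4,i=0
  .###.|.  b14=0 t=1,i=14
  .##.#|#  b13=1 t=1,i=11
  .##..|#  b12=1 t=0,i=14
  .#.##|.  b11=0 t=0,i=12
  .#.#.|.  b10=0 t=5,i=3
  .#..#|#  b9=1 t=3,i=1
  .#...|.  b8=0 t=0,i=3
  ..###|#  b7=1 t=2,i=0
  ..##.|.  b6=0 t=1,i=5
  ..#.#|#  b5=1 t=0,i=11
  ..#..|#  b4=1 t=0,i=2
  ...##|.  b3=0 t=1,i=9
  ...#.|#  b2=1 t=0,i=1
  ....#|.  b1=0 t=0,i=9
  .....|.  b0=0 t=6,i=7
  bits 01001101010101000011001010110100 = 1297363636

1297363636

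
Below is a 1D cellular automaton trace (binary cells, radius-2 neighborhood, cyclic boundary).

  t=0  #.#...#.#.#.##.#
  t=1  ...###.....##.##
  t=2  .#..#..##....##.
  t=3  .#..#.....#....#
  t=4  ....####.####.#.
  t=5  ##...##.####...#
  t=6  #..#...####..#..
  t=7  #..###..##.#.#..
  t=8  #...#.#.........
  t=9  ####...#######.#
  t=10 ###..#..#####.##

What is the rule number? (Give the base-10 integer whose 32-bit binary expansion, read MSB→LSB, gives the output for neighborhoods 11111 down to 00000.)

3401828629

  [31] ##### => #  t=9,i=1
  [30] ####. => #  t=4,i=6
  [29] ###.# => .  t=4,i=7
  [28] ###.. => .  t=1,i=5
  [27] ##.## => #  t=0,i=14
  [26] ##.#. => .  t=0,i=1
  [25] ##..# => #  t=2,i=15
  [24] ##... => .  t=1,i=0
  [23] #.### => #  t=4,i=9
  [22] #.##. => #  t=0,i=12
  [21] #.#.# => .  t=0,i=8
  [20] #.#.. => .  t=0,i=2
  [19] #..## => .  t=2,i=6
  [18] #..#. => .  t=2,i=0
  [17] #...# => #  t=0,i=4
  [16] #.... => #  t=1,i=7
  [15] .#### => #  t=4,i=5
  [14] .###. => #  t=1,i=4
  [13] .##.# => .  t=0,i=0
  [12] .##.. => .  t=1,i=15
  [11] .#.## => #  t=0,i=11
  [10] .#.#. => .  t=0,i=7
  [9] .#..# => .  t=2,i=2
  [8] .#... => #  t=0,i=3
  [7] ..### => .  t=1,i=3
  [6] ..##. => .  t=1,i=11
  [5] ..#.# => .  t=0,i=6
  [4] ..#.. => #  t=2,i=1
  [3] ...## => .  t=1,i=2
  [2] ...#. => #  t=0,i=5
  [1] ....# => .  t=1,i=9
  [0] ..... => #  t=1,i=8
  bits 11001010110000111100100100010101 = 3401828629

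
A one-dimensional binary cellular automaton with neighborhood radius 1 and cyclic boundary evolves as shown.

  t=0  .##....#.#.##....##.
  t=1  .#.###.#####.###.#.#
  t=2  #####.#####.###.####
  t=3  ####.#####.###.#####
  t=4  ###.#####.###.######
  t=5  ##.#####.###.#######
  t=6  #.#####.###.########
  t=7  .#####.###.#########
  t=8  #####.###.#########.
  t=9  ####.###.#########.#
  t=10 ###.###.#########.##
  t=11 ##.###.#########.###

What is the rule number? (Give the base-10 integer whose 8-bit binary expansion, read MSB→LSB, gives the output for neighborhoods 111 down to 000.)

  [7] ### => #  t=1,i=4
  [6] ##. => .  t=0,i=2
  [5] #.# => #  t=0,i=8
  [4] #.. => #  t=0,i=3
  [3] .## => #  t=0,i=1
  [2] .#. => #  t=0,i=7
  [1] ..# => .  t=0,i=0
  [0] ... => #  t=0,i=4
  bits 10111101 = 189

189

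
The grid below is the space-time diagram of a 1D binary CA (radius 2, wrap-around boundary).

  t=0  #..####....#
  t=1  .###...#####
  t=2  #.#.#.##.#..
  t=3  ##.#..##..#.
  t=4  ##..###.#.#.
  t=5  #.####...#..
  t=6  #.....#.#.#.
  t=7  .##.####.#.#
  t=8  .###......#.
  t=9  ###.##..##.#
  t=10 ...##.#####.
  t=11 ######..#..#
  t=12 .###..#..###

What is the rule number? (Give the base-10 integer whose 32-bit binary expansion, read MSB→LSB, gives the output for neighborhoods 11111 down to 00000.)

2336843758

  nb #####: next=#  (t=1,i=9, bit31=1)
  nb ####.: next=.  (t=0,i=5, bit30=0)
  nb ###.#: next=.  (t=1,i=11, bit29=0)
  nb ###..: next=.  (t=0,i=6, bit28=0)
  nb ##.##: next=#  (t=1,i=0, bit27=1)
  nb ##.#.: next=.  (t=2,i=8, bit26=0)
  nb ##..#: next=#  (t=0,i=1, bit25=1)
  nb ##...: next=#  (t=0,i=7, bit24=1)
  nb #.###: next=.  (t=1,i=1, bit23=0)
  nb #.##.: next=#  (t=2,i=6, bit22=1)
  nb #.#.#: next=.  (t=2,i=2, bit21=0)
  nb #.#..: next=.  (t=2,i=9, bit20=0)
  nb #..##: next=#  (t=0,i=2, bit19=1)
  nb #..#.: next=.  (t=2,i=11, bit18=0)
  nb #...#: next=.  (t=1,i=5, bit17=0)
  nb #....: next=#  (t=0,i=8, bit16=1)
  nb .####: next=.  (t=0,i=4, bit15=0)
  nb .###.: next=#  (t=1,i=2, bit14=1)
  nb .##.#: next=#  (t=2,i=7, bit13=1)
  nb .##..: next=.  (t=0,i=0, bit12=0)
  nb .#.##: next=.  (t=2,i=5, bit11=0)
  nb .#.#.: next=#  (t=2,i=1, bit10=1)
  nb .#..#: next=#  (t=2,i=10, bit9=1)
  nb .#...: next=#  (t=6,i=1, bit8=1)
  nb ..###: next=#  (t=0,i=3, bit7=1)
  nb ..##.: next=#  (t=0,i=11, bit6=1)
  nb ..#.#: next=#  (t=2,i=0, bit5=1)
  nb ..#..: next=.  (t=5,i=9, bit4=0)
  nb ...##: next=#  (t=0,i=10, bit3=1)
  nb ...#.: next=#  (t=5,i=8, bit2=1)
  nb ....#: next=#  (t=0,i=9, bit1=1)
  nb .....: next=.  (t=6,i=3, bit0=0)
  bits 10001011010010010110011111101110 = 2336843758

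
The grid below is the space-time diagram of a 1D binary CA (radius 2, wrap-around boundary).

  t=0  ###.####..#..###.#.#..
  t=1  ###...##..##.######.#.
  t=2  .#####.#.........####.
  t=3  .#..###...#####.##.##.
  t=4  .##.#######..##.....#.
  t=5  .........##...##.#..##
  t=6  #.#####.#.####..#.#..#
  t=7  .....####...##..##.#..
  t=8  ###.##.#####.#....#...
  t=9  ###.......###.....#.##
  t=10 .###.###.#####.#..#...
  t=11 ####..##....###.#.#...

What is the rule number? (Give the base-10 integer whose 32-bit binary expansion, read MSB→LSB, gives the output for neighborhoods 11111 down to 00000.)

1965184697

  nb #####: next=.  (t=1,i=15, bit31=0)
  nb ####.: next=#  (t=0,i=6, bit30=1)
  nb ###.#: next=#  (t=0,i=2, bit29=1)
  nb ###..: next=#  (t=0,i=7, bit28=1)
  nb ##.##: next=.  (t=0,i=3, bit27=0)
  nb ##.#.: next=#  (t=0,i=16, bit26=1)
  nb ##..#: next=.  (t=0,i=8, bit25=0)
  nb ##...: next=#  (t=1,i=3, bit24=1)
  nb #.###: next=.  (t=0,i=4, bit23=0)
  nb #.##.: next=.  (t=3,i=16, bit22=0)
  nb #.#.#: next=#  (t=0,i=17, bit21=1)
  nb #.#..: next=.  (t=0,i=19, bit20=0)
  nb #..##: next=.  (t=0,i=12, bit19=0)
  nb #..#.: next=.  (t=0,i=9, bit18=0)
  nb #...#: next=#  (t=1,i=4, bit17=1)
  nb #....: next=.  (t=2,i=9, bit16=0)
  nb .####: next=.  (t=0,i=5, bit15=0)
  nb .###.: next=#  (t=0,i=1, bit14=1)
  nb .##.#: next=.  (t=1,i=11, bit13=0)
  nb .##..: next=#  (t=1,i=7, bit12=1)
  nb .#.##: next=.  (t=1,i=21, bit11=0)
  nb .#.#.: next=#  (t=0,i=18, bit10=1)
  nb .#..#: next=#  (t=0,i=11, bit9=1)
  nb .#...: next=.  (t=2,i=8, bit8=0)
  nb ..###: next=#  (t=0,i=0, bit7=1)
  nb ..##.: next=.  (t=1,i=6, bit6=0)
  nb ..#.#: next=#  (t=6,i=16, bit5=1)
  nb ..#..: next=#  (t=0,i=10, bit4=1)
  nb ...##: next=#  (t=1,i=5, bit3=1)
  nb ...#.: next=.  (t=4,i=19, bit2=0)
  nb ....#: next=.  (t=2,i=15, bit1=0)
  nb .....: next=#  (t=2,i=10, bit0=1)
  bits 01110101001000100101011010111001 = 1965184697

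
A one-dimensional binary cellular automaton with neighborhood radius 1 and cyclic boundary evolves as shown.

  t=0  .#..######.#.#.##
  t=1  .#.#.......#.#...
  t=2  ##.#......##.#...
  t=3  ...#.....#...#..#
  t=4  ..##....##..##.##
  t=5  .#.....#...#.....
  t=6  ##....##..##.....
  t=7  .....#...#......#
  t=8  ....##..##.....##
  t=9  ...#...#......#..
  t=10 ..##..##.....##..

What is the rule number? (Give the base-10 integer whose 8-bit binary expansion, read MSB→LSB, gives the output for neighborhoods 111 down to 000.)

  nb ###: next=.  (t=0,i=5, bit7=0)
  nb ##.: next=.  (t=0,i=9, bit6=0)
  nb #.#: next=.  (t=0,i=0, bit5=0)
  nb #..: next=.  (t=0,i=2, bit4=0)
  nb .##: next=.  (t=0,i=4, bit3=0)
  nb .#.: next=#  (t=0,i=1, bit2=1)
  nb ..#: next=#  (t=0,i=3, bit1=1)
  nb ...: next=.  (t=1,i=5, bit0=0)
  bits 00000110 = 6

6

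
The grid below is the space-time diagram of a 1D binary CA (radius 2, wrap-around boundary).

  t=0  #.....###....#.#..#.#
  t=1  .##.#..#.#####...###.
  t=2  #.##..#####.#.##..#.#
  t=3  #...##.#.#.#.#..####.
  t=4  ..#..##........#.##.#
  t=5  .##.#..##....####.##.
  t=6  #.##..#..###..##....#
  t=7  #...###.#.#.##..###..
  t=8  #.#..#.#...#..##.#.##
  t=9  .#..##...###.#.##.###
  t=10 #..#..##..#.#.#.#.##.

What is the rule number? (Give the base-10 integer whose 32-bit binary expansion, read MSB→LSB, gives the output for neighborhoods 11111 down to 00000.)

  #####|.  b31=0 t=1,i=11
  ####.|#  b30=1 t=1,i=12
  ###.#|.  b29=0 t=2,i=10
  ###..|.  b28=0 t=0,i=8
  ##.##|.  b27=0 t=2,i=1
  ##.#.|#  b26=1 t=1,i=3
  ##..#|#  b25=1 t=1,i=20
  ##...|#  b24=1 t=0,i=1
  #.###|#  b23=1 t=1,i=9
  #.##.|.  b22=0 t=0,i=20
  #.#.#|.  b21=0 t=2,i=12
  #.#..|.  b20=0 t=0,i=15
  #..##|#  b19=1 t=1,i=0
  #..#.|#  b18=1 t=0,i=17
  #...#|#  b17=1 t=1,i=15
  #....|#  b16=1 t=0,i=2
  .####|#  b15=1 t=1,i=10
  .###.|#  b14=1 t=0,i=7
  .##.#|#  b13=1 t=1,i=2
  .##..|.  b12=0 t=0,i=0
  .#.##|#  b11=1 t=0,i=19
  .#.#.|.  b10=0 t=0,i=14
  .#..#|.  b9=0 t=0,i=16
  .#...|.  b8=0 t=3,i=1
  ..###|.  b7=0 t=0,i=6
  ..##.|.  b6=0 t=1,i=1
  ..#.#|#  b5=1 t=0,i=13
  ..#..|#  b4=1 t=4,i=2
  ...##|.  b3=0 t=0,i=5
  ...#.|#  b2=1 t=0,i=12
  ....#|#  b1=1 t=0,i=4
  .....|.  b0=0 t=0,i=3
  bits 01000111100011111110100000110110 = 1200613430

1200613430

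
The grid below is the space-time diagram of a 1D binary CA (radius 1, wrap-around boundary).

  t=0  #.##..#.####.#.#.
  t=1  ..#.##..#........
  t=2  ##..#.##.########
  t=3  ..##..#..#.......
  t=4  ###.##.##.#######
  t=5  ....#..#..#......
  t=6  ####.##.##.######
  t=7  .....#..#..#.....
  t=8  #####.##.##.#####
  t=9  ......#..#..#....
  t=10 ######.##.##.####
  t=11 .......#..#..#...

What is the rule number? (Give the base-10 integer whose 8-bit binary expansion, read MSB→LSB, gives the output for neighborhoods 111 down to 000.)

27

  ###|.  b7=0 t=0,i=9
  ##.|.  b6=0 t=0,i=3
  #.#|.  b5=0 t=0,i=1
  #..|#  b4=1 t=0,i=4
  .##|#  b3=1 t=0,i=2
  .#.|.  b2=0 t=0,i=0
  ..#|#  b1=1 t=0,i=5
  ...|#  b0=1 t=1,i=0
  bits 00011011 = 27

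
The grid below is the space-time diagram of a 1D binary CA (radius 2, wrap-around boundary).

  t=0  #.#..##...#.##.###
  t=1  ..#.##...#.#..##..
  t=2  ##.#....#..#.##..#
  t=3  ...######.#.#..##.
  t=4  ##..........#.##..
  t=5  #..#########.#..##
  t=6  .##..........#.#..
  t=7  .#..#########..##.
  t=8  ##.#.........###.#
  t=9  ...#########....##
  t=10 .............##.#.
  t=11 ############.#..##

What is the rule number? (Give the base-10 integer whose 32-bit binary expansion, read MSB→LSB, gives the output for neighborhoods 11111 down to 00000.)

178063703

  [31] ##### => .  t=3,i=5
  [30] ####. => .  t=0,i=17
  [29] ###.# => .  t=0,i=0
  [28] ###.. => .  t=5,i=0
  [27] ##.## => #  t=0,i=14
  [26] ##.#. => .  t=0,i=1
  [25] ##..# => #  t=2,i=15
  [24] ##... => .  t=0,i=7
  [23] #.### => #  t=0,i=15
  [22] #.##. => .  t=0,i=12
  [21] #.#.# => .  t=3,i=10
  [20] #.#.. => #  t=0,i=2
  [19] #..## => #  t=0,i=4
  [18] #..#. => #  t=2,i=10
  [17] #...# => .  t=0,i=8
  [16] #.... => #  t=1,i=17
  [15] .#### => .  t=0,i=16
  [14] .###. => .  t=2,i=0
  [13] .##.# => .  t=0,i=13
  [12] .##.. => .  t=0,i=6
  [11] .#.## => #  t=0,i=11
  [10] .#.#. => .  t=1,i=10
  [9] .#..# => .  t=0,i=3
  [8] .#... => #  t=2,i=4
  [7] ..### => .  t=2,i=17
  [6] ..##. => #  t=0,i=5
  [5] ..#.# => .  t=0,i=10
  [4] ..#.. => #  t=2,i=8
  [3] ...## => .  t=3,i=2
  [2] ...#. => #  t=0,i=9
  [1] ....# => #  t=1,i=0
  [0] ..... => #  t=4,i=4
  bits 00001010100111010000100101010111 = 178063703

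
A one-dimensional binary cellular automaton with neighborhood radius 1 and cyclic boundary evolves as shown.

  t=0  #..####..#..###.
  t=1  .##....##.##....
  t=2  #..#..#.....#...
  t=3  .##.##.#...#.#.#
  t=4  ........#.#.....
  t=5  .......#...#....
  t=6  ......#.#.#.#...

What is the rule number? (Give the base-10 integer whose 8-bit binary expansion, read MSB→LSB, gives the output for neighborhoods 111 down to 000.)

18

  ###|.  b7=0 t=0,i=4
  ##.|.  b6=0 t=0,i=6
  #.#|.  b5=0 t=0,i=15
  #..|#  b4=1 t=0,i=1
  .##|.  b3=0 t=0,i=3
  .#.|.  b2=0 t=0,i=0
  ..#|#  b1=1 t=0,i=2
  ...|.  b0=0 t=1,i=4
  bits 00010010 = 18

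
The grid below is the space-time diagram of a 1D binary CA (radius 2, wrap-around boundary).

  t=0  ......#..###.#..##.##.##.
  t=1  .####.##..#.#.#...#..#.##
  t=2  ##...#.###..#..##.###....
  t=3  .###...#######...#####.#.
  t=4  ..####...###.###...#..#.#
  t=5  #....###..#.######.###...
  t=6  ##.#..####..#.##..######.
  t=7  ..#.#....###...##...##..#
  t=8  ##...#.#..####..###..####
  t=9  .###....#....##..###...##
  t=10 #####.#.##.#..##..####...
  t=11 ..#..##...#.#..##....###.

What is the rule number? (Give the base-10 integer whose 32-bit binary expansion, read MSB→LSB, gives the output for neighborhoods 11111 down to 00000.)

  nb #####: next=#  (t=3,i=9, bit31=1)
  nb ####.: next=.  (t=1,i=3, bit30=0)
  nb ###.#: next=.  (t=0,i=11, bit29=0)
  nb ###..: next=#  (t=2,i=9, bit28=1)
  nb ##.##: next=#  (t=0,i=18, bit27=1)
  nb ##.#.: next=#  (t=0,i=12, bit26=1)
  nb ##..#: next=#  (t=1,i=8, bit25=1)
  nb ##...: next=#  (t=0,i=24, bit24=1)
  nb #.###: next=#  (t=1,i=1, bit23=1)
  nb #.##.: next=.  (t=0,i=19, bit22=0)
  nb #.#.#: next=#  (t=1,i=12, bit21=1)
  nb #.#..: next=.  (t=0,i=13, bit20=0)
  nb #..##: next=.  (t=0,i=8, bit19=0)
  nb #..#.: next=#  (t=1,i=9, bit18=1)
  nb #...#: next=#  (t=1,i=16, bit17=1)
  nb #....: next=.  (t=0,i=0, bit16=0)
  nb .####: next=.  (t=1,i=2, bit15=0)
  nb .###.: next=#  (t=0,i=10, bit14=1)
  nb .##.#: next=.  (t=0,i=17, bit13=0)
  nb .##..: next=#  (t=0,i=23, bit12=1)
  nb .#.##: next=.  (t=1,i=22, bit11=0)
  nb .#.#.: next=.  (t=1,i=11, bit10=0)
  nb .#..#: next=#  (t=0,i=7, bit9=1)
  nb .#...: next=#  (t=1,i=15, bit8=1)
  nb ..###: next=.  (t=0,i=9, bit7=0)
  nb ..##.: next=.  (t=0,i=16, bit6=0)
  nb ..#.#: next=.  (t=1,i=10, bit5=0)
  nb ..#..: next=#  (t=0,i=6, bit4=1)
  nb ...##: next=.  (t=2,i=24, bit3=0)
  nb ...#.: next=.  (t=0,i=5, bit2=0)
  nb ....#: next=#  (t=0,i=4, bit1=1)
  nb .....: next=#  (t=0,i=1, bit0=1)
  bits 10011111101001100101001100010011 = 2678477587

2678477587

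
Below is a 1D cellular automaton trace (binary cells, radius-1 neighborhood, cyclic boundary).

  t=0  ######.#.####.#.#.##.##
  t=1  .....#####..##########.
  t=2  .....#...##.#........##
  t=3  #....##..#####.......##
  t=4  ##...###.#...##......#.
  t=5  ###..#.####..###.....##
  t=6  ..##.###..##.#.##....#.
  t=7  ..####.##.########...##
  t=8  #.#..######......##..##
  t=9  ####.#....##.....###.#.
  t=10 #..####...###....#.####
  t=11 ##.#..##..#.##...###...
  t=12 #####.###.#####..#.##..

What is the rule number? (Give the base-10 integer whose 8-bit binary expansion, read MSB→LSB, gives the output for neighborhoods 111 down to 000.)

124

  ###|.  b7=0 t=0,i=0
  ##.|#  b6=1 t=0,i=5
  #.#|#  b5=1 t=0,i=6
  #..|#  b4=1 t=1,i=10
  .##|#  b3=1 t=0,i=9
  .#.|#  b2=1 t=0,i=7
  ..#|.  b1=0 t=1,i=4
  ...|.  b0=0 t=1,i=0
  bits 01111100 = 124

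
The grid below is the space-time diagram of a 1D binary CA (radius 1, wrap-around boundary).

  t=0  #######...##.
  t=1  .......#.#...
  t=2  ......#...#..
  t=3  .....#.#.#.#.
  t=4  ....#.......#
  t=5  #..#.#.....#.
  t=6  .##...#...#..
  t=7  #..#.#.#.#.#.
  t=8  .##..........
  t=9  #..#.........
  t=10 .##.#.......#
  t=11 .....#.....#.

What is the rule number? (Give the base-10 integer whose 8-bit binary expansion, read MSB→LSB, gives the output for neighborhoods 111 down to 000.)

18

  nb ###: next=.  (t=0,i=1, bit7=0)
  nb ##.: next=.  (t=0,i=6, bit6=0)
  nb #.#: next=.  (t=0,i=12, bit5=0)
  nb #..: next=#  (t=0,i=7, bit4=1)
  nb .##: next=.  (t=0,i=0, bit3=0)
  nb .#.: next=.  (t=1,i=7, bit2=0)
  nb ..#: next=#  (t=0,i=9, bit1=1)
  nb ...: next=.  (t=0,i=8, bit0=0)
  bits 00010010 = 18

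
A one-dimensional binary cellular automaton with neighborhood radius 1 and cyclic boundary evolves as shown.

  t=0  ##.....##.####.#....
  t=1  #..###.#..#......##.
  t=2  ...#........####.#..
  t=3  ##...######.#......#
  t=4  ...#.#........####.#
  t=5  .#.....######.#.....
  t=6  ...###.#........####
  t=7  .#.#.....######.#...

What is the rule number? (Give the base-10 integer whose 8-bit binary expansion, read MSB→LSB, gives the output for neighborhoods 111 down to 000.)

  [7] ### => .  t=0,i=11
  [6] ##. => .  t=0,i=1
  [5] #.# => .  t=0,i=9
  [4] #.. => .  t=0,i=2
  [3] .## => #  t=0,i=0
  [2] .#. => .  t=0,i=15
  [1] ..# => .  t=0,i=6
  [0] ... => #  t=0,i=3
  bits 00001001 = 9

9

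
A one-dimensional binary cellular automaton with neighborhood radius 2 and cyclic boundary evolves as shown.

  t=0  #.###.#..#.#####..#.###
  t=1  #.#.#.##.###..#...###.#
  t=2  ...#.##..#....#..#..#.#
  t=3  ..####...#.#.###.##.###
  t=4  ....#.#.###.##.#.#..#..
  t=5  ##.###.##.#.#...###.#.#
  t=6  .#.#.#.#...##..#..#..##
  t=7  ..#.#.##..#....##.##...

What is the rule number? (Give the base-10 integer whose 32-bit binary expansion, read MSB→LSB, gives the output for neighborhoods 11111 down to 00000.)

1641090621

  [31] ##### => .  t=0,i=13
  [30] ####. => #  t=0,i=14
  [29] ###.# => #  t=0,i=0
  [28] ###.. => .  t=0,i=15
  [27] ##.## => .  t=0,i=1
  [26] ##.#. => .  t=0,i=5
  [25] ##..# => .  t=0,i=16
  [24] ##... => #  t=3,i=6
  [23] #.### => #  t=0,i=2
  [22] #.##. => #  t=1,i=6
  [21] #.#.# => .  t=1,i=2
  [20] #.#.. => #  t=0,i=6
  [19] #..## => .  t=3,i=1
  [18] #..#. => .  t=0,i=8
  [17] #...# => .  t=1,i=16
  [16] #.... => #  t=2,i=11
  [15] .#### => .  t=0,i=12
  [14] .###. => .  t=0,i=3
  [13] .##.# => .  t=1,i=0
  [12] .##.. => .  t=2,i=6
  [11] .#.## => #  t=0,i=10
  [10] .#.#. => #  t=1,i=3
  [9] .#..# => #  t=0,i=7
  [8] .#... => .  t=1,i=15
  [7] ..### => .  t=1,i=18
  [6] ..##. => .  t=6,i=11
  [5] ..#.# => #  t=0,i=9
  [4] ..#.. => #  t=1,i=14
  [3] ...## => #  t=1,i=17
  [2] ...#. => #  t=2,i=2
  [1] ....# => .  t=2,i=12
  [0] ..... => #  t=4,i=0
  bits 01100001110100010000111000111101 = 1641090621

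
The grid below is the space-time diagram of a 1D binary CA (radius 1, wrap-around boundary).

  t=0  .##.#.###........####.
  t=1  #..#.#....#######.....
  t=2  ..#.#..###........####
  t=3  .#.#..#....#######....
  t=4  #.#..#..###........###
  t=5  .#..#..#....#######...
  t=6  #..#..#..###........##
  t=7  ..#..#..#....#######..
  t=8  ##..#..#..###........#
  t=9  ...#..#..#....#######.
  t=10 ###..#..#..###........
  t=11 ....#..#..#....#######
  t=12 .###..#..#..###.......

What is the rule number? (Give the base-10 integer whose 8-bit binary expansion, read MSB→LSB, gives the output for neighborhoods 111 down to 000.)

  ### -> .   bit 7 = 0  t=0,i=7
  ##. -> .   bit 6 = 0  t=0,i=2
  #.# -> #   bit 5 = 1  t=0,i=3
  #.. -> .   bit 4 = 0  t=0,i=9
  .## -> .   bit 3 = 0  t=0,i=1
  .#. -> .   bit 2 = 0  t=0,i=4
  ..# -> #   bit 1 = 1  t=0,i=0
  ... -> #   bit 0 = 1  t=0,i=10
  bits 00100011 = 35

35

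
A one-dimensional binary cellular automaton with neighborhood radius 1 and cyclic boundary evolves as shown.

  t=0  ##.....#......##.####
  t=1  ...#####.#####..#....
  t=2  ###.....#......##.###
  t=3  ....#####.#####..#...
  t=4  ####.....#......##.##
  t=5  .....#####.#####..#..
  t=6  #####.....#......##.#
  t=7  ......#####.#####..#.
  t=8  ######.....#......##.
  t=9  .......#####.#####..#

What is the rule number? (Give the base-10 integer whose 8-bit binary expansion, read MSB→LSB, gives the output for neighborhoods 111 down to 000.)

  ### -> .   bit 7 = 0  t=0,i=0
  ##. -> .   bit 6 = 0  t=0,i=1
  #.# -> #   bit 5 = 1  t=0,i=16
  #.. -> .   bit 4 = 0  t=0,i=2
  .## -> .   bit 3 = 0  t=0,i=14
  .#. -> #   bit 2 = 1  t=0,i=7
  ..# -> #   bit 1 = 1  t=0,i=6
  ... -> #   bit 0 = 1  t=0,i=3
  bits 00100111 = 39

39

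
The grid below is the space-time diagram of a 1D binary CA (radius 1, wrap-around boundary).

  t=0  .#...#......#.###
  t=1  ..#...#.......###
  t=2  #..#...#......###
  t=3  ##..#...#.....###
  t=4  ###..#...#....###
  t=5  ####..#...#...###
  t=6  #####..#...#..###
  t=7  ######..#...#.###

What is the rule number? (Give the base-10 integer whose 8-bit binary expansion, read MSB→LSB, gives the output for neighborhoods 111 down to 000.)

  ###|#  b7=1 t=0,i=15
  ##.|#  b6=1 t=0,i=16
  #.#|.  b5=0 t=0,i=0
  #..|#  b4=1 t=0,i=2
  .##|#  b3=1 t=0,i=14
  .#.|.  b2=0 t=0,i=1
  ..#|.  b1=0 t=0,i=4
  ...|.  b0=0 t=0,i=3
  bits 11011000 = 216

216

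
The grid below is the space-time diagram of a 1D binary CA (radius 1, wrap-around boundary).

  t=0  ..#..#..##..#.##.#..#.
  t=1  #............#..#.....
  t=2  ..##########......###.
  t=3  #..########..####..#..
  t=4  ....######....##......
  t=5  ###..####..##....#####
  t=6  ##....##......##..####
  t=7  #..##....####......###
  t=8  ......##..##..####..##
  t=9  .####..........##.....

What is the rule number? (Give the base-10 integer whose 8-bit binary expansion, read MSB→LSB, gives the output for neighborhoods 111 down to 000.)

  nb ###: next=#  (t=2,i=3, bit7=1)
  nb ##.: next=.  (t=0,i=9, bit6=0)
  nb #.#: next=#  (t=0,i=13, bit5=1)
  nb #..: next=.  (t=0,i=3, bit4=0)
  nb .##: next=.  (t=0,i=8, bit3=0)
  nb .#.: next=.  (t=0,i=2, bit2=0)
  nb ..#: next=.  (t=0,i=1, bit1=0)
  nb ...: next=#  (t=0,i=0, bit0=1)
  bits 10100001 = 161

161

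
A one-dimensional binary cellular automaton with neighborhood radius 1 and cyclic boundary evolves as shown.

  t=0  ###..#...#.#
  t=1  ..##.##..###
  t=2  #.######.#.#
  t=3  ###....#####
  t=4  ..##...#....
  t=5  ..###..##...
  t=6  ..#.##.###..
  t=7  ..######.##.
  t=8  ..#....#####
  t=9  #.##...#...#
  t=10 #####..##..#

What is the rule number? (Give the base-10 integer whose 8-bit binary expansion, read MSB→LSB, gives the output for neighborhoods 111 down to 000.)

  [7] ### => .  t=0,i=0
  [6] ##. => #  t=0,i=2
  [5] #.# => #  t=0,i=10
  [4] #.. => #  t=0,i=3
  [3] .## => #  t=0,i=11
  [2] .#. => #  t=0,i=5
  [1] ..# => .  t=0,i=4
  [0] ... => .  t=0,i=7
  bits 01111100 = 124

124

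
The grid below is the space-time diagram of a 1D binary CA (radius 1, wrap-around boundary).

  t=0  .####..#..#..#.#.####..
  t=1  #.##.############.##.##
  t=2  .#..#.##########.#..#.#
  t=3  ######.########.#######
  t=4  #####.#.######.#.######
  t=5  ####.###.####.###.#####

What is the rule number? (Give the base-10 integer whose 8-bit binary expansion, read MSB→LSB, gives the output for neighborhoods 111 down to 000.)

  ###|#  b7=1 t=0,i=2
  ##.|.  b6=0 t=0,i=4
  #.#|#  b5=1 t=0,i=14
  #..|#  b4=1 t=0,i=5
  .##|.  b3=0 t=0,i=1
  .#.|#  b2=1 t=0,i=7
  ..#|#  b1=1 t=0,i=0
  ...|#  b0=1 t=0,i=22
  bits 10110111 = 183

183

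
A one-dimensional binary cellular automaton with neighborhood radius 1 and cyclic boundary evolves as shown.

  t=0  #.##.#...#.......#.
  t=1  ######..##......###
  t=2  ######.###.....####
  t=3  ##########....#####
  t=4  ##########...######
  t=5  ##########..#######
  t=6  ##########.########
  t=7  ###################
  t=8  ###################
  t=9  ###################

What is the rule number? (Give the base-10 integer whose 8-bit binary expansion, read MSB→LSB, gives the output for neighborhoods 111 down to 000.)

  ### -> #   bit 7 = 1  t=1,i=0
  ##. -> #   bit 6 = 1  t=0,i=3
  #.# -> #   bit 5 = 1  t=0,i=1
  #.. -> .   bit 4 = 0  t=0,i=6
  .## -> #   bit 3 = 1  t=0,i=2
  .#. -> #   bit 2 = 1  t=0,i=0
  ..# -> #   bit 1 = 1  t=0,i=8
  ... -> .   bit 0 = 0  t=0,i=7
  bits 11101110 = 238

238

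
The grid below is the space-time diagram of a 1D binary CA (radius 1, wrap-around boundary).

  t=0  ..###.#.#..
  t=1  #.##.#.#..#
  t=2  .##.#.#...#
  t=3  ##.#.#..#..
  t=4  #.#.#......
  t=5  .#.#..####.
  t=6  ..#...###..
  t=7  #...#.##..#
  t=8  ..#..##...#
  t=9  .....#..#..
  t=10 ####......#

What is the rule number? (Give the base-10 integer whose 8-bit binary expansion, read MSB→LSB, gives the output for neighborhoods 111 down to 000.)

  [7] ### => #  t=0,i=3
  [6] ##. => .  t=0,i=4
  [5] #.# => #  t=0,i=5
  [4] #.. => .  t=0,i=9
  [3] .## => #  t=0,i=2
  [2] .#. => .  t=0,i=6
  [1] ..# => .  t=0,i=1
  [0] ... => #  t=0,i=0
  bits 10101001 = 169

169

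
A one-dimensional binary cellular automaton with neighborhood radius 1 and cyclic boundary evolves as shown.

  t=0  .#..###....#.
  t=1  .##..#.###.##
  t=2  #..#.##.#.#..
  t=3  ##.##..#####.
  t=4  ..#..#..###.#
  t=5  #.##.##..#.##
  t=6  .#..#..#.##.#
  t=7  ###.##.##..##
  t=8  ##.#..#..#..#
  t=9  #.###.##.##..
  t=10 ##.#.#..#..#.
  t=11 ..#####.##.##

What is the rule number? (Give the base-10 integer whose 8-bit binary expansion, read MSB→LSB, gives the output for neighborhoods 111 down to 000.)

  [7] ### => #  t=0,i=5
  [6] ##. => .  t=0,i=6
  [5] #.# => #  t=1,i=0
  [4] #.. => #  t=0,i=2
  [3] .## => .  t=0,i=4
  [2] .#. => #  t=0,i=1
  [1] ..# => .  t=0,i=0
  [0] ... => #  t=0,i=8
  bits 10110101 = 181

181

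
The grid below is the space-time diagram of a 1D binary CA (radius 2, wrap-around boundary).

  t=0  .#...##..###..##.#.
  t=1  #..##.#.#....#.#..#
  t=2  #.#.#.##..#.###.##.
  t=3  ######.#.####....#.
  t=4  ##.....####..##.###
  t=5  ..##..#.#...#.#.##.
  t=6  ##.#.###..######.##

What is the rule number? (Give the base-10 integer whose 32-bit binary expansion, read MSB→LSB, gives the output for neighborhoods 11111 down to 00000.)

28294700

  ##### -> .   bit 31 = 0  t=3,i=2
  ####. -> .   bit 30 = 0  t=3,i=4
  ###.# -> .   bit 29 = 0  t=2,i=14
  ###.. -> .   bit 28 = 0  t=0,i=11
  ##.## -> .   bit 27 = 0  t=2,i=15
  ##.#. -> .   bit 26 = 0  t=0,i=16
  ##..# -> .   bit 25 = 0  t=0,i=7
  ##... -> #   bit 24 = 1  t=3,i=13
  #.### -> #   bit 23 = 1  t=2,i=12
  #.##. -> .   bit 22 = 0  t=2,i=6
  #.#.# -> #   bit 21 = 1  t=1,i=6
  #.#.. -> .   bit 20 = 0  t=0,i=17
  #..## -> #   bit 19 = 1  t=0,i=8
  #..#. -> #   bit 18 = 1  t=0,i=0
  #...# -> #   bit 17 = 1  t=0,i=3
  #.... -> #   bit 16 = 1  t=1,i=10
  .#### -> #   bit 15 = 1  t=3,i=1
  .###. -> .   bit 14 = 0  t=0,i=10
  .##.# -> #   bit 13 = 1  t=0,i=15
  .##.. -> #   bit 12 = 1  t=0,i=6
  .#.## -> #   bit 11 = 1  t=2,i=5
  .#.#. -> #   bit 10 = 1  t=1,i=7
  .#..# -> #   bit 9 = 1  t=0,i=18
  .#... -> .   bit 8 = 0  t=0,i=2
  ..### -> .   bit 7 = 0  t=0,i=9
  ..##. -> .   bit 6 = 0  t=0,i=5
  ..#.# -> #   bit 5 = 1  t=1,i=13
  ..#.. -> .   bit 4 = 0  t=0,i=1
  ...## -> #   bit 3 = 1  t=0,i=4
  ...#. -> #   bit 2 = 1  t=1,i=12
  ....# -> .   bit 1 = 0  t=1,i=11
  ..... -> .   bit 0 = 0  t=4,i=4
  bits 00000001101011111011111000101100 = 28294700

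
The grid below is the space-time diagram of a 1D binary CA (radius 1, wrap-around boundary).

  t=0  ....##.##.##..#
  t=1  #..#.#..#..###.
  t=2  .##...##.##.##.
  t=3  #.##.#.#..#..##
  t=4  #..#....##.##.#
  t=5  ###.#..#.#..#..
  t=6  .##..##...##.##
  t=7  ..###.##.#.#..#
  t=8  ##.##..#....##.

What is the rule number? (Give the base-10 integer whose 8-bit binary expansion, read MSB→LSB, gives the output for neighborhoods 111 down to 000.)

210

  [7] ### => #  t=1,i=12
  [6] ##. => #  t=0,i=5
  [5] #.# => .  t=0,i=6
  [4] #.. => #  t=0,i=0
  [3] .## => .  t=0,i=4
  [2] .#. => .  t=0,i=14
  [1] ..# => #  t=0,i=3
  [0] ... => .  t=0,i=1
  bits 11010010 = 210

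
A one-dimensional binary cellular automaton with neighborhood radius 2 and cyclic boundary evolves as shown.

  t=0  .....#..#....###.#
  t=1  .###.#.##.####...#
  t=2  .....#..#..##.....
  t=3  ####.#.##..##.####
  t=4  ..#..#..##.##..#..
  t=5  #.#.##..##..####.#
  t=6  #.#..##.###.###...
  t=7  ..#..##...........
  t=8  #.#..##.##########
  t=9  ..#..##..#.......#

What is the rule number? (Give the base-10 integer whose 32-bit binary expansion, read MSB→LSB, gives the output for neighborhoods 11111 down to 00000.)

1110814939

  ##### -> .   bit 31 = 0  t=3,i=0
  ####. -> #   bit 30 = 1  t=1,i=12
  ###.# -> .   bit 29 = 0  t=0,i=15
  ###.. -> .   bit 28 = 0  t=1,i=13
  ##.## -> .   bit 27 = 0  t=1,i=9
  ##.#. -> .   bit 26 = 0  t=0,i=16
  ##..# -> #   bit 25 = 1  t=3,i=9
  ##... -> .   bit 24 = 0  t=1,i=14
  #.### -> .   bit 23 = 0  t=1,i=1
  #.##. -> .   bit 22 = 0  t=1,i=7
  #.#.# -> #   bit 21 = 1  t=1,i=5
  #.#.. -> #   bit 20 = 1  t=0,i=17
  #..## -> .   bit 19 = 0  t=2,i=10
  #..#. -> #   bit 18 = 1  t=0,i=7
  #...# -> .   bit 17 = 0  t=1,i=15
  #.... -> #   bit 16 = 1  t=0,i=1
  .#### -> #   bit 15 = 1  t=1,i=11
  .###. -> .   bit 14 = 0  t=0,i=14
  .##.# -> #   bit 13 = 1  t=1,i=8
  .##.. -> #   bit 12 = 1  t=2,i=12
  .#.## -> .   bit 11 = 0  t=1,i=0
  .#.#. -> .   bit 10 = 0  t=6,i=1
  .#..# -> .   bit 9 = 0  t=0,i=6
  .#... -> .   bit 8 = 0  t=0,i=0
  ..### -> #   bit 7 = 1  t=0,i=13
  ..##. -> #   bit 6 = 1  t=2,i=11
  ..#.# -> .   bit 5 = 0  t=1,i=17
  ..#.. -> #   bit 4 = 1  t=0,i=5
  ...## -> #   bit 3 = 1  t=0,i=12
  ...#. -> .   bit 2 = 0  t=0,i=4
  ....# -> #   bit 1 = 1  t=0,i=3
  ..... -> #   bit 0 = 1  t=0,i=2
  bits 01000010001101011011000011011011 = 1110814939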